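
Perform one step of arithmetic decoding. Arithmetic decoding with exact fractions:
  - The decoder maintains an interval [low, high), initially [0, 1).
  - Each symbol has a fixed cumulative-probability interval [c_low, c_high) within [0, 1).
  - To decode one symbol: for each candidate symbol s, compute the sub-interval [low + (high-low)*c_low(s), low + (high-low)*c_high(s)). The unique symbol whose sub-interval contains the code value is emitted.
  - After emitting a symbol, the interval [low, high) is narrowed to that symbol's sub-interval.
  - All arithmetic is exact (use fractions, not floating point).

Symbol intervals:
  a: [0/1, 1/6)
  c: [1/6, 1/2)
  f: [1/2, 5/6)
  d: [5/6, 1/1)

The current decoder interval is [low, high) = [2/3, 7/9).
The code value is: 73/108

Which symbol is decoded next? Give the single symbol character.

Answer: a

Derivation:
Interval width = high − low = 7/9 − 2/3 = 1/9
Scaled code = (code − low) / width = (73/108 − 2/3) / 1/9 = 1/12
  a: [0/1, 1/6) ← scaled code falls here ✓
  c: [1/6, 1/2) 
  f: [1/2, 5/6) 
  d: [5/6, 1/1) 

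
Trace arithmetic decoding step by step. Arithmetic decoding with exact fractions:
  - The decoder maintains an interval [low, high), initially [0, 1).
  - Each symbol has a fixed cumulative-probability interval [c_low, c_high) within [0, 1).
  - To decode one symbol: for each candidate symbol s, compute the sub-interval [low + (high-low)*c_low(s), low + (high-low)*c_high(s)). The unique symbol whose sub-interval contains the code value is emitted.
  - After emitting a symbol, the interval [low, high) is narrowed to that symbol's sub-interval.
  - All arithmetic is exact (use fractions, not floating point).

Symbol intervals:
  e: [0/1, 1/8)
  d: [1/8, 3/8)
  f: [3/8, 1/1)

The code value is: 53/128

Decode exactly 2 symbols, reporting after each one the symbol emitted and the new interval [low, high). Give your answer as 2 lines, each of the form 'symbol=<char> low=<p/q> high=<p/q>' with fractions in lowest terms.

Step 1: interval [0/1, 1/1), width = 1/1 - 0/1 = 1/1
  'e': [0/1 + 1/1*0/1, 0/1 + 1/1*1/8) = [0/1, 1/8)
  'd': [0/1 + 1/1*1/8, 0/1 + 1/1*3/8) = [1/8, 3/8)
  'f': [0/1 + 1/1*3/8, 0/1 + 1/1*1/1) = [3/8, 1/1) <- contains code 53/128
  emit 'f', narrow to [3/8, 1/1)
Step 2: interval [3/8, 1/1), width = 1/1 - 3/8 = 5/8
  'e': [3/8 + 5/8*0/1, 3/8 + 5/8*1/8) = [3/8, 29/64) <- contains code 53/128
  'd': [3/8 + 5/8*1/8, 3/8 + 5/8*3/8) = [29/64, 39/64)
  'f': [3/8 + 5/8*3/8, 3/8 + 5/8*1/1) = [39/64, 1/1)
  emit 'e', narrow to [3/8, 29/64)

Answer: symbol=f low=3/8 high=1/1
symbol=e low=3/8 high=29/64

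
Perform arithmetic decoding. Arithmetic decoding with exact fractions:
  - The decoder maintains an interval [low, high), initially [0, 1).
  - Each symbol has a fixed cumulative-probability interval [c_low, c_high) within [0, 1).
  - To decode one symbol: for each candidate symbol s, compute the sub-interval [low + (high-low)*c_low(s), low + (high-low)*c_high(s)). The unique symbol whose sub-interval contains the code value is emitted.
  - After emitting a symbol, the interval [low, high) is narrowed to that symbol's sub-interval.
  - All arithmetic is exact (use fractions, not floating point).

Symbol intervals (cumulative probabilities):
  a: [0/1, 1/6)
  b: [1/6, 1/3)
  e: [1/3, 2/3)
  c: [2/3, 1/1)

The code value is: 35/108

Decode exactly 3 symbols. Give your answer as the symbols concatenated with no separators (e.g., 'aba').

Answer: bcc

Derivation:
Step 1: interval [0/1, 1/1), width = 1/1 - 0/1 = 1/1
  'a': [0/1 + 1/1*0/1, 0/1 + 1/1*1/6) = [0/1, 1/6)
  'b': [0/1 + 1/1*1/6, 0/1 + 1/1*1/3) = [1/6, 1/3) <- contains code 35/108
  'e': [0/1 + 1/1*1/3, 0/1 + 1/1*2/3) = [1/3, 2/3)
  'c': [0/1 + 1/1*2/3, 0/1 + 1/1*1/1) = [2/3, 1/1)
  emit 'b', narrow to [1/6, 1/3)
Step 2: interval [1/6, 1/3), width = 1/3 - 1/6 = 1/6
  'a': [1/6 + 1/6*0/1, 1/6 + 1/6*1/6) = [1/6, 7/36)
  'b': [1/6 + 1/6*1/6, 1/6 + 1/6*1/3) = [7/36, 2/9)
  'e': [1/6 + 1/6*1/3, 1/6 + 1/6*2/3) = [2/9, 5/18)
  'c': [1/6 + 1/6*2/3, 1/6 + 1/6*1/1) = [5/18, 1/3) <- contains code 35/108
  emit 'c', narrow to [5/18, 1/3)
Step 3: interval [5/18, 1/3), width = 1/3 - 5/18 = 1/18
  'a': [5/18 + 1/18*0/1, 5/18 + 1/18*1/6) = [5/18, 31/108)
  'b': [5/18 + 1/18*1/6, 5/18 + 1/18*1/3) = [31/108, 8/27)
  'e': [5/18 + 1/18*1/3, 5/18 + 1/18*2/3) = [8/27, 17/54)
  'c': [5/18 + 1/18*2/3, 5/18 + 1/18*1/1) = [17/54, 1/3) <- contains code 35/108
  emit 'c', narrow to [17/54, 1/3)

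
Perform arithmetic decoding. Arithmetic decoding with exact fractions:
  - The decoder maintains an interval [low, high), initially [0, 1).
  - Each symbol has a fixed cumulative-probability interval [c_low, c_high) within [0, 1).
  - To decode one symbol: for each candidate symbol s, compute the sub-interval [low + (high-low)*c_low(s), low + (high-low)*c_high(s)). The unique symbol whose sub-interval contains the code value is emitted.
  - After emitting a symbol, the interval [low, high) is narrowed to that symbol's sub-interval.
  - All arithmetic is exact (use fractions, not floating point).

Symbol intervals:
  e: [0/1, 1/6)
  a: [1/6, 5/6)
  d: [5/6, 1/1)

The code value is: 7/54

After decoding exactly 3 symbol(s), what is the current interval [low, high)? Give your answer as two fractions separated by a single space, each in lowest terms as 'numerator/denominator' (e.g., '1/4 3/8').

Answer: 13/108 5/36

Derivation:
Step 1: interval [0/1, 1/1), width = 1/1 - 0/1 = 1/1
  'e': [0/1 + 1/1*0/1, 0/1 + 1/1*1/6) = [0/1, 1/6) <- contains code 7/54
  'a': [0/1 + 1/1*1/6, 0/1 + 1/1*5/6) = [1/6, 5/6)
  'd': [0/1 + 1/1*5/6, 0/1 + 1/1*1/1) = [5/6, 1/1)
  emit 'e', narrow to [0/1, 1/6)
Step 2: interval [0/1, 1/6), width = 1/6 - 0/1 = 1/6
  'e': [0/1 + 1/6*0/1, 0/1 + 1/6*1/6) = [0/1, 1/36)
  'a': [0/1 + 1/6*1/6, 0/1 + 1/6*5/6) = [1/36, 5/36) <- contains code 7/54
  'd': [0/1 + 1/6*5/6, 0/1 + 1/6*1/1) = [5/36, 1/6)
  emit 'a', narrow to [1/36, 5/36)
Step 3: interval [1/36, 5/36), width = 5/36 - 1/36 = 1/9
  'e': [1/36 + 1/9*0/1, 1/36 + 1/9*1/6) = [1/36, 5/108)
  'a': [1/36 + 1/9*1/6, 1/36 + 1/9*5/6) = [5/108, 13/108)
  'd': [1/36 + 1/9*5/6, 1/36 + 1/9*1/1) = [13/108, 5/36) <- contains code 7/54
  emit 'd', narrow to [13/108, 5/36)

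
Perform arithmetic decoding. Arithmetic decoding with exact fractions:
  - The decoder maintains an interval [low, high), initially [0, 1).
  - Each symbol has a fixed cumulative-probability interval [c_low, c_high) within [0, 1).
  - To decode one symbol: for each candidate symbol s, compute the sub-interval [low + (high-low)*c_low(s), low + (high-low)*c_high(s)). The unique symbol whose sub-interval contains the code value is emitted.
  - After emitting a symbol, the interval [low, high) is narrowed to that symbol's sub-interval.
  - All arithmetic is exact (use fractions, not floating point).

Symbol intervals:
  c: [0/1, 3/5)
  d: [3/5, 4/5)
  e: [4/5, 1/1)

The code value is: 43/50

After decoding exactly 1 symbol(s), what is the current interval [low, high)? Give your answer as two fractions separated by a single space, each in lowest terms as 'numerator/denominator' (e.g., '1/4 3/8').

Answer: 4/5 1/1

Derivation:
Step 1: interval [0/1, 1/1), width = 1/1 - 0/1 = 1/1
  'c': [0/1 + 1/1*0/1, 0/1 + 1/1*3/5) = [0/1, 3/5)
  'd': [0/1 + 1/1*3/5, 0/1 + 1/1*4/5) = [3/5, 4/5)
  'e': [0/1 + 1/1*4/5, 0/1 + 1/1*1/1) = [4/5, 1/1) <- contains code 43/50
  emit 'e', narrow to [4/5, 1/1)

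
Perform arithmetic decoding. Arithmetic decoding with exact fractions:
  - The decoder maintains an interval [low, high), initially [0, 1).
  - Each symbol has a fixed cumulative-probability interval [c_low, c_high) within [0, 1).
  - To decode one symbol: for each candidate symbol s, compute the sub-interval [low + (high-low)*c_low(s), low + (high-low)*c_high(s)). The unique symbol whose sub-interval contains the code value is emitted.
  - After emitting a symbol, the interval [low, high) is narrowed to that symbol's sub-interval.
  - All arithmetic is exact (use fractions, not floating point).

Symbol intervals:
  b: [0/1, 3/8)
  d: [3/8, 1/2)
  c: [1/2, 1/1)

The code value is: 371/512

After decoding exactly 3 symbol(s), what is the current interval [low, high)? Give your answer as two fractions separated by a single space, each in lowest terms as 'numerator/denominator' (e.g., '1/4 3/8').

Step 1: interval [0/1, 1/1), width = 1/1 - 0/1 = 1/1
  'b': [0/1 + 1/1*0/1, 0/1 + 1/1*3/8) = [0/1, 3/8)
  'd': [0/1 + 1/1*3/8, 0/1 + 1/1*1/2) = [3/8, 1/2)
  'c': [0/1 + 1/1*1/2, 0/1 + 1/1*1/1) = [1/2, 1/1) <- contains code 371/512
  emit 'c', narrow to [1/2, 1/1)
Step 2: interval [1/2, 1/1), width = 1/1 - 1/2 = 1/2
  'b': [1/2 + 1/2*0/1, 1/2 + 1/2*3/8) = [1/2, 11/16)
  'd': [1/2 + 1/2*3/8, 1/2 + 1/2*1/2) = [11/16, 3/4) <- contains code 371/512
  'c': [1/2 + 1/2*1/2, 1/2 + 1/2*1/1) = [3/4, 1/1)
  emit 'd', narrow to [11/16, 3/4)
Step 3: interval [11/16, 3/4), width = 3/4 - 11/16 = 1/16
  'b': [11/16 + 1/16*0/1, 11/16 + 1/16*3/8) = [11/16, 91/128)
  'd': [11/16 + 1/16*3/8, 11/16 + 1/16*1/2) = [91/128, 23/32)
  'c': [11/16 + 1/16*1/2, 11/16 + 1/16*1/1) = [23/32, 3/4) <- contains code 371/512
  emit 'c', narrow to [23/32, 3/4)

Answer: 23/32 3/4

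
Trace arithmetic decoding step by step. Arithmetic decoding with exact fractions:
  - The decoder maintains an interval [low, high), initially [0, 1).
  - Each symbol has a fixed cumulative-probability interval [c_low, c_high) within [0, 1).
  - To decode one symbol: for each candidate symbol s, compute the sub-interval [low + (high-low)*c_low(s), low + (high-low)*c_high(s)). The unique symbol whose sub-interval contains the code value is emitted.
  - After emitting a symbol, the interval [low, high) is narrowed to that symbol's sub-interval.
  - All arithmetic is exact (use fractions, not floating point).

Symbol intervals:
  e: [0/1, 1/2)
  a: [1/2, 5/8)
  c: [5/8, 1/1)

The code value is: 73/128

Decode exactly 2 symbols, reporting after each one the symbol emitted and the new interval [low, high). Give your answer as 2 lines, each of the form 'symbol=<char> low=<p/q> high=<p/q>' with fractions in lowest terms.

Answer: symbol=a low=1/2 high=5/8
symbol=a low=9/16 high=37/64

Derivation:
Step 1: interval [0/1, 1/1), width = 1/1 - 0/1 = 1/1
  'e': [0/1 + 1/1*0/1, 0/1 + 1/1*1/2) = [0/1, 1/2)
  'a': [0/1 + 1/1*1/2, 0/1 + 1/1*5/8) = [1/2, 5/8) <- contains code 73/128
  'c': [0/1 + 1/1*5/8, 0/1 + 1/1*1/1) = [5/8, 1/1)
  emit 'a', narrow to [1/2, 5/8)
Step 2: interval [1/2, 5/8), width = 5/8 - 1/2 = 1/8
  'e': [1/2 + 1/8*0/1, 1/2 + 1/8*1/2) = [1/2, 9/16)
  'a': [1/2 + 1/8*1/2, 1/2 + 1/8*5/8) = [9/16, 37/64) <- contains code 73/128
  'c': [1/2 + 1/8*5/8, 1/2 + 1/8*1/1) = [37/64, 5/8)
  emit 'a', narrow to [9/16, 37/64)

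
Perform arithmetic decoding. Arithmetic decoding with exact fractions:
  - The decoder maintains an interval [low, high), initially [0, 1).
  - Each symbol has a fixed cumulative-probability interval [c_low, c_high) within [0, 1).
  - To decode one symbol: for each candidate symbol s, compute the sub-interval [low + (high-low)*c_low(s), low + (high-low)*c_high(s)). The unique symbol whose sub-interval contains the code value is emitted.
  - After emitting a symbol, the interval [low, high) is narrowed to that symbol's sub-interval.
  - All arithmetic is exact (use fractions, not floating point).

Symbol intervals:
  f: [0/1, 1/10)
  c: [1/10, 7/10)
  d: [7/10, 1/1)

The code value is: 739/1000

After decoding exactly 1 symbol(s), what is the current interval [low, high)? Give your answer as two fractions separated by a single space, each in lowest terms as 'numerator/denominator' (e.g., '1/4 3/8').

Step 1: interval [0/1, 1/1), width = 1/1 - 0/1 = 1/1
  'f': [0/1 + 1/1*0/1, 0/1 + 1/1*1/10) = [0/1, 1/10)
  'c': [0/1 + 1/1*1/10, 0/1 + 1/1*7/10) = [1/10, 7/10)
  'd': [0/1 + 1/1*7/10, 0/1 + 1/1*1/1) = [7/10, 1/1) <- contains code 739/1000
  emit 'd', narrow to [7/10, 1/1)

Answer: 7/10 1/1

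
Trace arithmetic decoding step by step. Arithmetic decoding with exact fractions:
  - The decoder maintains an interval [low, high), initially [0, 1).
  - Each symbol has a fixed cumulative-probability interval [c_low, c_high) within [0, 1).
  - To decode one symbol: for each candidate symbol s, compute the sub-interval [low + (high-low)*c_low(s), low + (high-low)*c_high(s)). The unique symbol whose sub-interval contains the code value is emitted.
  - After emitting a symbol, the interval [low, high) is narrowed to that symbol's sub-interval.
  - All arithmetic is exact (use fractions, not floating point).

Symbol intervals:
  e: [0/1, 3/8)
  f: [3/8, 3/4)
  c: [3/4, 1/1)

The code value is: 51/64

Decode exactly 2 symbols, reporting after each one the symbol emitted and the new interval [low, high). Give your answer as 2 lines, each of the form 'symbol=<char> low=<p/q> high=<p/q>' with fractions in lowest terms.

Answer: symbol=c low=3/4 high=1/1
symbol=e low=3/4 high=27/32

Derivation:
Step 1: interval [0/1, 1/1), width = 1/1 - 0/1 = 1/1
  'e': [0/1 + 1/1*0/1, 0/1 + 1/1*3/8) = [0/1, 3/8)
  'f': [0/1 + 1/1*3/8, 0/1 + 1/1*3/4) = [3/8, 3/4)
  'c': [0/1 + 1/1*3/4, 0/1 + 1/1*1/1) = [3/4, 1/1) <- contains code 51/64
  emit 'c', narrow to [3/4, 1/1)
Step 2: interval [3/4, 1/1), width = 1/1 - 3/4 = 1/4
  'e': [3/4 + 1/4*0/1, 3/4 + 1/4*3/8) = [3/4, 27/32) <- contains code 51/64
  'f': [3/4 + 1/4*3/8, 3/4 + 1/4*3/4) = [27/32, 15/16)
  'c': [3/4 + 1/4*3/4, 3/4 + 1/4*1/1) = [15/16, 1/1)
  emit 'e', narrow to [3/4, 27/32)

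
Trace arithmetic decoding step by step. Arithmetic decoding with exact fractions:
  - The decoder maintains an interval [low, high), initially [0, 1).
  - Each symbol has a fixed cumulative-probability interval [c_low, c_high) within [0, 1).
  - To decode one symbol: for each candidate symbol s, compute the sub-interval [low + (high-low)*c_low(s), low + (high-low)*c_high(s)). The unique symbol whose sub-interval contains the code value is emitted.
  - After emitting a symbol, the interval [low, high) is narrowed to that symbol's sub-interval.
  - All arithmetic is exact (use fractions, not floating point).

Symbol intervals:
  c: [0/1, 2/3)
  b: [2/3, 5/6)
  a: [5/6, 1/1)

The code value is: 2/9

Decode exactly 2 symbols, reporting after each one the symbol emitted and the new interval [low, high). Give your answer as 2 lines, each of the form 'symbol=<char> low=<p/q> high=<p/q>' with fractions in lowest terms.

Answer: symbol=c low=0/1 high=2/3
symbol=c low=0/1 high=4/9

Derivation:
Step 1: interval [0/1, 1/1), width = 1/1 - 0/1 = 1/1
  'c': [0/1 + 1/1*0/1, 0/1 + 1/1*2/3) = [0/1, 2/3) <- contains code 2/9
  'b': [0/1 + 1/1*2/3, 0/1 + 1/1*5/6) = [2/3, 5/6)
  'a': [0/1 + 1/1*5/6, 0/1 + 1/1*1/1) = [5/6, 1/1)
  emit 'c', narrow to [0/1, 2/3)
Step 2: interval [0/1, 2/3), width = 2/3 - 0/1 = 2/3
  'c': [0/1 + 2/3*0/1, 0/1 + 2/3*2/3) = [0/1, 4/9) <- contains code 2/9
  'b': [0/1 + 2/3*2/3, 0/1 + 2/3*5/6) = [4/9, 5/9)
  'a': [0/1 + 2/3*5/6, 0/1 + 2/3*1/1) = [5/9, 2/3)
  emit 'c', narrow to [0/1, 4/9)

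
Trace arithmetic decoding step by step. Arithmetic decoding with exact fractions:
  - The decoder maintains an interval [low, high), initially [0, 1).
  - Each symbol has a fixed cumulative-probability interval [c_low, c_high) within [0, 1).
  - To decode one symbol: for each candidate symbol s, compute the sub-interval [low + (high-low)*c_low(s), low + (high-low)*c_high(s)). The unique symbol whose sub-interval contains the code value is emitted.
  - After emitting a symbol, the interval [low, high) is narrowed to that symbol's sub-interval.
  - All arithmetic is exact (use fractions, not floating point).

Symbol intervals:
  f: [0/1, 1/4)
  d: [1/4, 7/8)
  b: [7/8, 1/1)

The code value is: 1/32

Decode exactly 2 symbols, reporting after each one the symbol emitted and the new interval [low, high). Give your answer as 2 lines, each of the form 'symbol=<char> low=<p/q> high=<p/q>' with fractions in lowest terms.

Answer: symbol=f low=0/1 high=1/4
symbol=f low=0/1 high=1/16

Derivation:
Step 1: interval [0/1, 1/1), width = 1/1 - 0/1 = 1/1
  'f': [0/1 + 1/1*0/1, 0/1 + 1/1*1/4) = [0/1, 1/4) <- contains code 1/32
  'd': [0/1 + 1/1*1/4, 0/1 + 1/1*7/8) = [1/4, 7/8)
  'b': [0/1 + 1/1*7/8, 0/1 + 1/1*1/1) = [7/8, 1/1)
  emit 'f', narrow to [0/1, 1/4)
Step 2: interval [0/1, 1/4), width = 1/4 - 0/1 = 1/4
  'f': [0/1 + 1/4*0/1, 0/1 + 1/4*1/4) = [0/1, 1/16) <- contains code 1/32
  'd': [0/1 + 1/4*1/4, 0/1 + 1/4*7/8) = [1/16, 7/32)
  'b': [0/1 + 1/4*7/8, 0/1 + 1/4*1/1) = [7/32, 1/4)
  emit 'f', narrow to [0/1, 1/16)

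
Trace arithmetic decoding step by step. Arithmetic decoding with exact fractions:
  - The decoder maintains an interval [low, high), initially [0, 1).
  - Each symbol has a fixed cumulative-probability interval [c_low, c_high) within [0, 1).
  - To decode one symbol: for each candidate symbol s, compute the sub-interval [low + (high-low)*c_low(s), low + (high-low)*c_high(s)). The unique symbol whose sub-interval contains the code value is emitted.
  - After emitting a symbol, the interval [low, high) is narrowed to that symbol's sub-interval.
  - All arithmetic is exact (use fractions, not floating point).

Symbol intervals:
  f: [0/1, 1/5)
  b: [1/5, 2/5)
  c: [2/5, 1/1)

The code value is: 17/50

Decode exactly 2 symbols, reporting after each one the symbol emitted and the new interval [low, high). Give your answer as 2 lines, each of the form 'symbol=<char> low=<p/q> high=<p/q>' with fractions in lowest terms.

Step 1: interval [0/1, 1/1), width = 1/1 - 0/1 = 1/1
  'f': [0/1 + 1/1*0/1, 0/1 + 1/1*1/5) = [0/1, 1/5)
  'b': [0/1 + 1/1*1/5, 0/1 + 1/1*2/5) = [1/5, 2/5) <- contains code 17/50
  'c': [0/1 + 1/1*2/5, 0/1 + 1/1*1/1) = [2/5, 1/1)
  emit 'b', narrow to [1/5, 2/5)
Step 2: interval [1/5, 2/5), width = 2/5 - 1/5 = 1/5
  'f': [1/5 + 1/5*0/1, 1/5 + 1/5*1/5) = [1/5, 6/25)
  'b': [1/5 + 1/5*1/5, 1/5 + 1/5*2/5) = [6/25, 7/25)
  'c': [1/5 + 1/5*2/5, 1/5 + 1/5*1/1) = [7/25, 2/5) <- contains code 17/50
  emit 'c', narrow to [7/25, 2/5)

Answer: symbol=b low=1/5 high=2/5
symbol=c low=7/25 high=2/5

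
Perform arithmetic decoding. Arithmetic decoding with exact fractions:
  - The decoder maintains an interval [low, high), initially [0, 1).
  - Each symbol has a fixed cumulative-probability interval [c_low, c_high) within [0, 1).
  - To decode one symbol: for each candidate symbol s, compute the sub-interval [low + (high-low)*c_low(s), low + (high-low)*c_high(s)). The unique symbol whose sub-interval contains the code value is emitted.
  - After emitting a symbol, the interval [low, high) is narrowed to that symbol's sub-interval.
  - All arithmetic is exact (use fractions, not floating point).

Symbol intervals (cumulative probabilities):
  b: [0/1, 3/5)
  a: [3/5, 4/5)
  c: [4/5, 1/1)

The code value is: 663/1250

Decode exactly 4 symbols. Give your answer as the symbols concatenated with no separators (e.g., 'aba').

Step 1: interval [0/1, 1/1), width = 1/1 - 0/1 = 1/1
  'b': [0/1 + 1/1*0/1, 0/1 + 1/1*3/5) = [0/1, 3/5) <- contains code 663/1250
  'a': [0/1 + 1/1*3/5, 0/1 + 1/1*4/5) = [3/5, 4/5)
  'c': [0/1 + 1/1*4/5, 0/1 + 1/1*1/1) = [4/5, 1/1)
  emit 'b', narrow to [0/1, 3/5)
Step 2: interval [0/1, 3/5), width = 3/5 - 0/1 = 3/5
  'b': [0/1 + 3/5*0/1, 0/1 + 3/5*3/5) = [0/1, 9/25)
  'a': [0/1 + 3/5*3/5, 0/1 + 3/5*4/5) = [9/25, 12/25)
  'c': [0/1 + 3/5*4/5, 0/1 + 3/5*1/1) = [12/25, 3/5) <- contains code 663/1250
  emit 'c', narrow to [12/25, 3/5)
Step 3: interval [12/25, 3/5), width = 3/5 - 12/25 = 3/25
  'b': [12/25 + 3/25*0/1, 12/25 + 3/25*3/5) = [12/25, 69/125) <- contains code 663/1250
  'a': [12/25 + 3/25*3/5, 12/25 + 3/25*4/5) = [69/125, 72/125)
  'c': [12/25 + 3/25*4/5, 12/25 + 3/25*1/1) = [72/125, 3/5)
  emit 'b', narrow to [12/25, 69/125)
Step 4: interval [12/25, 69/125), width = 69/125 - 12/25 = 9/125
  'b': [12/25 + 9/125*0/1, 12/25 + 9/125*3/5) = [12/25, 327/625)
  'a': [12/25 + 9/125*3/5, 12/25 + 9/125*4/5) = [327/625, 336/625) <- contains code 663/1250
  'c': [12/25 + 9/125*4/5, 12/25 + 9/125*1/1) = [336/625, 69/125)
  emit 'a', narrow to [327/625, 336/625)

Answer: bcba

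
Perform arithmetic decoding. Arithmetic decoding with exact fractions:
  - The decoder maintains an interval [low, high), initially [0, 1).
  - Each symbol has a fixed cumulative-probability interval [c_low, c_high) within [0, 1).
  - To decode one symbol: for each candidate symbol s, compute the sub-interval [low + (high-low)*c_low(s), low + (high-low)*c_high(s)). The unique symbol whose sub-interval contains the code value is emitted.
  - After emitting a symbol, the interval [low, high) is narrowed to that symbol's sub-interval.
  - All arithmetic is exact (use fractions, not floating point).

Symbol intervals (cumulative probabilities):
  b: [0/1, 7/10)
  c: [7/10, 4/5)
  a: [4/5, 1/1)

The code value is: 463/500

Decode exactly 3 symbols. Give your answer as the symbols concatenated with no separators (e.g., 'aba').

Answer: aba

Derivation:
Step 1: interval [0/1, 1/1), width = 1/1 - 0/1 = 1/1
  'b': [0/1 + 1/1*0/1, 0/1 + 1/1*7/10) = [0/1, 7/10)
  'c': [0/1 + 1/1*7/10, 0/1 + 1/1*4/5) = [7/10, 4/5)
  'a': [0/1 + 1/1*4/5, 0/1 + 1/1*1/1) = [4/5, 1/1) <- contains code 463/500
  emit 'a', narrow to [4/5, 1/1)
Step 2: interval [4/5, 1/1), width = 1/1 - 4/5 = 1/5
  'b': [4/5 + 1/5*0/1, 4/5 + 1/5*7/10) = [4/5, 47/50) <- contains code 463/500
  'c': [4/5 + 1/5*7/10, 4/5 + 1/5*4/5) = [47/50, 24/25)
  'a': [4/5 + 1/5*4/5, 4/5 + 1/5*1/1) = [24/25, 1/1)
  emit 'b', narrow to [4/5, 47/50)
Step 3: interval [4/5, 47/50), width = 47/50 - 4/5 = 7/50
  'b': [4/5 + 7/50*0/1, 4/5 + 7/50*7/10) = [4/5, 449/500)
  'c': [4/5 + 7/50*7/10, 4/5 + 7/50*4/5) = [449/500, 114/125)
  'a': [4/5 + 7/50*4/5, 4/5 + 7/50*1/1) = [114/125, 47/50) <- contains code 463/500
  emit 'a', narrow to [114/125, 47/50)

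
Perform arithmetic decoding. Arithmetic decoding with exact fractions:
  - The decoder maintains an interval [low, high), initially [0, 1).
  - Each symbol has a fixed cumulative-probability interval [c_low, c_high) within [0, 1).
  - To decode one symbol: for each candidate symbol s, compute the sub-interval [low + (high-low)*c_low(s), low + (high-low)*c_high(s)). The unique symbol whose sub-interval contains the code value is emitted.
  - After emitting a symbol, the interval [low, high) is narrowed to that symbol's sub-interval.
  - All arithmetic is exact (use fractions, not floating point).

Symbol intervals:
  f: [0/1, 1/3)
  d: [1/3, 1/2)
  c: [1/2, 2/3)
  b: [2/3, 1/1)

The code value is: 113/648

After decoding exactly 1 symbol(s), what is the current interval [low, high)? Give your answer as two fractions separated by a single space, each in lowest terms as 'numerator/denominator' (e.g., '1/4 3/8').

Step 1: interval [0/1, 1/1), width = 1/1 - 0/1 = 1/1
  'f': [0/1 + 1/1*0/1, 0/1 + 1/1*1/3) = [0/1, 1/3) <- contains code 113/648
  'd': [0/1 + 1/1*1/3, 0/1 + 1/1*1/2) = [1/3, 1/2)
  'c': [0/1 + 1/1*1/2, 0/1 + 1/1*2/3) = [1/2, 2/3)
  'b': [0/1 + 1/1*2/3, 0/1 + 1/1*1/1) = [2/3, 1/1)
  emit 'f', narrow to [0/1, 1/3)

Answer: 0/1 1/3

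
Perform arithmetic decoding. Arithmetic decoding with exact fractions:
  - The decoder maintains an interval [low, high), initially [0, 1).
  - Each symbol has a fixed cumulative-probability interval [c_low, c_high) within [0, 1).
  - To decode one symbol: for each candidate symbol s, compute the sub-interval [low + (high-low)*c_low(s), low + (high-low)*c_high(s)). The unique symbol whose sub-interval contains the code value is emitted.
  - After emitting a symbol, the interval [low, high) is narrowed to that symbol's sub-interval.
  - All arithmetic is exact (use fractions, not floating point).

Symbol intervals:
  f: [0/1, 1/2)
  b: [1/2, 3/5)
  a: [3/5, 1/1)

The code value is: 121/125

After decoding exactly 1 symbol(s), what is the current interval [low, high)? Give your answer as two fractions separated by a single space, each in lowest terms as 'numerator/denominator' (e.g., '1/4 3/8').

Step 1: interval [0/1, 1/1), width = 1/1 - 0/1 = 1/1
  'f': [0/1 + 1/1*0/1, 0/1 + 1/1*1/2) = [0/1, 1/2)
  'b': [0/1 + 1/1*1/2, 0/1 + 1/1*3/5) = [1/2, 3/5)
  'a': [0/1 + 1/1*3/5, 0/1 + 1/1*1/1) = [3/5, 1/1) <- contains code 121/125
  emit 'a', narrow to [3/5, 1/1)

Answer: 3/5 1/1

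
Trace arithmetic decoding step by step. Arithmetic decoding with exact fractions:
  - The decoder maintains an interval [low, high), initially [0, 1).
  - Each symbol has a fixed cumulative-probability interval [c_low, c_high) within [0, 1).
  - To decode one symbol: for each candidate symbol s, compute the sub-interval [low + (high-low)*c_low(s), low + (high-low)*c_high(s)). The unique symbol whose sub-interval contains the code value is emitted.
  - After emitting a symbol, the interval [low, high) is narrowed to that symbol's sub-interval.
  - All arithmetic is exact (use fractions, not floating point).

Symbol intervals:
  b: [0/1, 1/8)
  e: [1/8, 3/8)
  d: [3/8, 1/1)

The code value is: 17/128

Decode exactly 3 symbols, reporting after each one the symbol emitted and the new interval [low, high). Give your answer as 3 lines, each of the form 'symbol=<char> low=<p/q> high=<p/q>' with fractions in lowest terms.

Step 1: interval [0/1, 1/1), width = 1/1 - 0/1 = 1/1
  'b': [0/1 + 1/1*0/1, 0/1 + 1/1*1/8) = [0/1, 1/8)
  'e': [0/1 + 1/1*1/8, 0/1 + 1/1*3/8) = [1/8, 3/8) <- contains code 17/128
  'd': [0/1 + 1/1*3/8, 0/1 + 1/1*1/1) = [3/8, 1/1)
  emit 'e', narrow to [1/8, 3/8)
Step 2: interval [1/8, 3/8), width = 3/8 - 1/8 = 1/4
  'b': [1/8 + 1/4*0/1, 1/8 + 1/4*1/8) = [1/8, 5/32) <- contains code 17/128
  'e': [1/8 + 1/4*1/8, 1/8 + 1/4*3/8) = [5/32, 7/32)
  'd': [1/8 + 1/4*3/8, 1/8 + 1/4*1/1) = [7/32, 3/8)
  emit 'b', narrow to [1/8, 5/32)
Step 3: interval [1/8, 5/32), width = 5/32 - 1/8 = 1/32
  'b': [1/8 + 1/32*0/1, 1/8 + 1/32*1/8) = [1/8, 33/256)
  'e': [1/8 + 1/32*1/8, 1/8 + 1/32*3/8) = [33/256, 35/256) <- contains code 17/128
  'd': [1/8 + 1/32*3/8, 1/8 + 1/32*1/1) = [35/256, 5/32)
  emit 'e', narrow to [33/256, 35/256)

Answer: symbol=e low=1/8 high=3/8
symbol=b low=1/8 high=5/32
symbol=e low=33/256 high=35/256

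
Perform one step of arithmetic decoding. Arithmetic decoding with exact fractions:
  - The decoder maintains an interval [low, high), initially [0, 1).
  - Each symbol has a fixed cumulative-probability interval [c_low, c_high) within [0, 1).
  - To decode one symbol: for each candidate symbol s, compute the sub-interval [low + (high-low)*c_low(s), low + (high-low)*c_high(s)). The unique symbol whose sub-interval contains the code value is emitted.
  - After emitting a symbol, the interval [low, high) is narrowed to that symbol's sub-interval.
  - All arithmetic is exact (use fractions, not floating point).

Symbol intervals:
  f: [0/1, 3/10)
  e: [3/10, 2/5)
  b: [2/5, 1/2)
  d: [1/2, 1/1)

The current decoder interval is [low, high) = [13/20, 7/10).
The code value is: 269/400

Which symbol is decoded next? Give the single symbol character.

Answer: b

Derivation:
Interval width = high − low = 7/10 − 13/20 = 1/20
Scaled code = (code − low) / width = (269/400 − 13/20) / 1/20 = 9/20
  f: [0/1, 3/10) 
  e: [3/10, 2/5) 
  b: [2/5, 1/2) ← scaled code falls here ✓
  d: [1/2, 1/1) 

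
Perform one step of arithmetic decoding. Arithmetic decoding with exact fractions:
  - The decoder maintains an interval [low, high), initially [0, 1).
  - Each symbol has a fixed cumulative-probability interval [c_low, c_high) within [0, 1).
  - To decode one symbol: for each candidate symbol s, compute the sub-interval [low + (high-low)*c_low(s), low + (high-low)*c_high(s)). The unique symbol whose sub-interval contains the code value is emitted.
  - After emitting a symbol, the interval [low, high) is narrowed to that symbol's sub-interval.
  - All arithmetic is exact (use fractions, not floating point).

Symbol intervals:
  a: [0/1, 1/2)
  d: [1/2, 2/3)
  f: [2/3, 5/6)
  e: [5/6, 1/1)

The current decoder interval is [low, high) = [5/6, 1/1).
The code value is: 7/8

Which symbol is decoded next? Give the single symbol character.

Interval width = high − low = 1/1 − 5/6 = 1/6
Scaled code = (code − low) / width = (7/8 − 5/6) / 1/6 = 1/4
  a: [0/1, 1/2) ← scaled code falls here ✓
  d: [1/2, 2/3) 
  f: [2/3, 5/6) 
  e: [5/6, 1/1) 

Answer: a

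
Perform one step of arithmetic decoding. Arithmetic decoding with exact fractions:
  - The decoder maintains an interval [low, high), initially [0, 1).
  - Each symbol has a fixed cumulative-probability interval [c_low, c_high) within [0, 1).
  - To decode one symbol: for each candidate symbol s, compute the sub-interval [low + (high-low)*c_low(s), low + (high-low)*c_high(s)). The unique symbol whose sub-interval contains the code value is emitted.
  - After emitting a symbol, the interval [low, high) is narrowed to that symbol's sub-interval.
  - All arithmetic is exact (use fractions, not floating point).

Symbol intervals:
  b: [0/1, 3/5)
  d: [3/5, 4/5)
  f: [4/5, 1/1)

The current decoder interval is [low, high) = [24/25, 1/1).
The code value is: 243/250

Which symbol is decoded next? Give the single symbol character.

Interval width = high − low = 1/1 − 24/25 = 1/25
Scaled code = (code − low) / width = (243/250 − 24/25) / 1/25 = 3/10
  b: [0/1, 3/5) ← scaled code falls here ✓
  d: [3/5, 4/5) 
  f: [4/5, 1/1) 

Answer: b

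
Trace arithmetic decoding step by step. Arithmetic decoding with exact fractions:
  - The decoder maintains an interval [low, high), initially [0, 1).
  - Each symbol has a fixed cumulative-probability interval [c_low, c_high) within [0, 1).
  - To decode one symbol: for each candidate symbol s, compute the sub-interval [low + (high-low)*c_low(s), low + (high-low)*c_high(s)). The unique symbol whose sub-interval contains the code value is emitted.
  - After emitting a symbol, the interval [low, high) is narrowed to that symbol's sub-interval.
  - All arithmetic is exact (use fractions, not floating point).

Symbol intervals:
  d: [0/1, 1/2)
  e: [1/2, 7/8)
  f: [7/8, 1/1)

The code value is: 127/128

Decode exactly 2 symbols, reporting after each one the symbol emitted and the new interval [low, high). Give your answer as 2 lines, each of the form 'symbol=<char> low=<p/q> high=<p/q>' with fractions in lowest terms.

Step 1: interval [0/1, 1/1), width = 1/1 - 0/1 = 1/1
  'd': [0/1 + 1/1*0/1, 0/1 + 1/1*1/2) = [0/1, 1/2)
  'e': [0/1 + 1/1*1/2, 0/1 + 1/1*7/8) = [1/2, 7/8)
  'f': [0/1 + 1/1*7/8, 0/1 + 1/1*1/1) = [7/8, 1/1) <- contains code 127/128
  emit 'f', narrow to [7/8, 1/1)
Step 2: interval [7/8, 1/1), width = 1/1 - 7/8 = 1/8
  'd': [7/8 + 1/8*0/1, 7/8 + 1/8*1/2) = [7/8, 15/16)
  'e': [7/8 + 1/8*1/2, 7/8 + 1/8*7/8) = [15/16, 63/64)
  'f': [7/8 + 1/8*7/8, 7/8 + 1/8*1/1) = [63/64, 1/1) <- contains code 127/128
  emit 'f', narrow to [63/64, 1/1)

Answer: symbol=f low=7/8 high=1/1
symbol=f low=63/64 high=1/1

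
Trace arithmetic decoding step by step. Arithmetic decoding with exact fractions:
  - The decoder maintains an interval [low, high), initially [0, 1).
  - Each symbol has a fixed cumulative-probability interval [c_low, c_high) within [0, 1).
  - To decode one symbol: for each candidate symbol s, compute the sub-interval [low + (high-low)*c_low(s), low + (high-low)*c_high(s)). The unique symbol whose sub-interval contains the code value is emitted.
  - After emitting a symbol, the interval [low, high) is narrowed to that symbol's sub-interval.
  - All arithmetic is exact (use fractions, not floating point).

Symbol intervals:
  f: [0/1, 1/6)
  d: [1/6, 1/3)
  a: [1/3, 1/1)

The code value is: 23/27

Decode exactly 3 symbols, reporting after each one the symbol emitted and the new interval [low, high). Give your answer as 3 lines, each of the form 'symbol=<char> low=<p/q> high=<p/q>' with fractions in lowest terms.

Step 1: interval [0/1, 1/1), width = 1/1 - 0/1 = 1/1
  'f': [0/1 + 1/1*0/1, 0/1 + 1/1*1/6) = [0/1, 1/6)
  'd': [0/1 + 1/1*1/6, 0/1 + 1/1*1/3) = [1/6, 1/3)
  'a': [0/1 + 1/1*1/3, 0/1 + 1/1*1/1) = [1/3, 1/1) <- contains code 23/27
  emit 'a', narrow to [1/3, 1/1)
Step 2: interval [1/3, 1/1), width = 1/1 - 1/3 = 2/3
  'f': [1/3 + 2/3*0/1, 1/3 + 2/3*1/6) = [1/3, 4/9)
  'd': [1/3 + 2/3*1/6, 1/3 + 2/3*1/3) = [4/9, 5/9)
  'a': [1/3 + 2/3*1/3, 1/3 + 2/3*1/1) = [5/9, 1/1) <- contains code 23/27
  emit 'a', narrow to [5/9, 1/1)
Step 3: interval [5/9, 1/1), width = 1/1 - 5/9 = 4/9
  'f': [5/9 + 4/9*0/1, 5/9 + 4/9*1/6) = [5/9, 17/27)
  'd': [5/9 + 4/9*1/6, 5/9 + 4/9*1/3) = [17/27, 19/27)
  'a': [5/9 + 4/9*1/3, 5/9 + 4/9*1/1) = [19/27, 1/1) <- contains code 23/27
  emit 'a', narrow to [19/27, 1/1)

Answer: symbol=a low=1/3 high=1/1
symbol=a low=5/9 high=1/1
symbol=a low=19/27 high=1/1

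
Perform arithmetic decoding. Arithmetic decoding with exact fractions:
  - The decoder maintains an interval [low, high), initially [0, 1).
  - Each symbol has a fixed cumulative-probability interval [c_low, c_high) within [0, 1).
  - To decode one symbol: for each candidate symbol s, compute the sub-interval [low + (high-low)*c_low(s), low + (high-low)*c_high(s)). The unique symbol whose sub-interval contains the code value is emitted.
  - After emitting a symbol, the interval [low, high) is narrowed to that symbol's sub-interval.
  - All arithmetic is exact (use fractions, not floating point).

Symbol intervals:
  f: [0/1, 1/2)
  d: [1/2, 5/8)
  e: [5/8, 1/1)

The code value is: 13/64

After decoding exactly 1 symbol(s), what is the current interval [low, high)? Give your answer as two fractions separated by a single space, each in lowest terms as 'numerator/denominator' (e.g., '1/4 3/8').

Step 1: interval [0/1, 1/1), width = 1/1 - 0/1 = 1/1
  'f': [0/1 + 1/1*0/1, 0/1 + 1/1*1/2) = [0/1, 1/2) <- contains code 13/64
  'd': [0/1 + 1/1*1/2, 0/1 + 1/1*5/8) = [1/2, 5/8)
  'e': [0/1 + 1/1*5/8, 0/1 + 1/1*1/1) = [5/8, 1/1)
  emit 'f', narrow to [0/1, 1/2)

Answer: 0/1 1/2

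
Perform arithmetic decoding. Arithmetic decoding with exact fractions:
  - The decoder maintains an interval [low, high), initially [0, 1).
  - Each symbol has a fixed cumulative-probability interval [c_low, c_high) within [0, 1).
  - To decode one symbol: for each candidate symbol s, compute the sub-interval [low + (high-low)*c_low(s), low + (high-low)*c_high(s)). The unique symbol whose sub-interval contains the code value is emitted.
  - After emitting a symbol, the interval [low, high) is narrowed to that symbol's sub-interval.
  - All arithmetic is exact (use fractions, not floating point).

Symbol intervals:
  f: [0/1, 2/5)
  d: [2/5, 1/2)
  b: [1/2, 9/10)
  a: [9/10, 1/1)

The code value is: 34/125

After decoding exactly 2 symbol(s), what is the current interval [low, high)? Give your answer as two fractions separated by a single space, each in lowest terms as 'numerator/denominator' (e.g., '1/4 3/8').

Step 1: interval [0/1, 1/1), width = 1/1 - 0/1 = 1/1
  'f': [0/1 + 1/1*0/1, 0/1 + 1/1*2/5) = [0/1, 2/5) <- contains code 34/125
  'd': [0/1 + 1/1*2/5, 0/1 + 1/1*1/2) = [2/5, 1/2)
  'b': [0/1 + 1/1*1/2, 0/1 + 1/1*9/10) = [1/2, 9/10)
  'a': [0/1 + 1/1*9/10, 0/1 + 1/1*1/1) = [9/10, 1/1)
  emit 'f', narrow to [0/1, 2/5)
Step 2: interval [0/1, 2/5), width = 2/5 - 0/1 = 2/5
  'f': [0/1 + 2/5*0/1, 0/1 + 2/5*2/5) = [0/1, 4/25)
  'd': [0/1 + 2/5*2/5, 0/1 + 2/5*1/2) = [4/25, 1/5)
  'b': [0/1 + 2/5*1/2, 0/1 + 2/5*9/10) = [1/5, 9/25) <- contains code 34/125
  'a': [0/1 + 2/5*9/10, 0/1 + 2/5*1/1) = [9/25, 2/5)
  emit 'b', narrow to [1/5, 9/25)

Answer: 1/5 9/25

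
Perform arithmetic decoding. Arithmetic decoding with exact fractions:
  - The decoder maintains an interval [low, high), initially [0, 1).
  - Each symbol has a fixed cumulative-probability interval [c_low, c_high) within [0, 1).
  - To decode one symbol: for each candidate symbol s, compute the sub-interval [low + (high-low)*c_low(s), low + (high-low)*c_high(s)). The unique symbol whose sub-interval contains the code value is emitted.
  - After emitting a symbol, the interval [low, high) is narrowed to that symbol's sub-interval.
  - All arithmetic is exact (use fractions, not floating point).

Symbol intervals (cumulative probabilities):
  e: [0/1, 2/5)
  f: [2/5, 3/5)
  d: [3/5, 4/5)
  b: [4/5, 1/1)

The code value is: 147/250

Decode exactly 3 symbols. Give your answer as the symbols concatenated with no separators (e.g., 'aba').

Answer: fbd

Derivation:
Step 1: interval [0/1, 1/1), width = 1/1 - 0/1 = 1/1
  'e': [0/1 + 1/1*0/1, 0/1 + 1/1*2/5) = [0/1, 2/5)
  'f': [0/1 + 1/1*2/5, 0/1 + 1/1*3/5) = [2/5, 3/5) <- contains code 147/250
  'd': [0/1 + 1/1*3/5, 0/1 + 1/1*4/5) = [3/5, 4/5)
  'b': [0/1 + 1/1*4/5, 0/1 + 1/1*1/1) = [4/5, 1/1)
  emit 'f', narrow to [2/5, 3/5)
Step 2: interval [2/5, 3/5), width = 3/5 - 2/5 = 1/5
  'e': [2/5 + 1/5*0/1, 2/5 + 1/5*2/5) = [2/5, 12/25)
  'f': [2/5 + 1/5*2/5, 2/5 + 1/5*3/5) = [12/25, 13/25)
  'd': [2/5 + 1/5*3/5, 2/5 + 1/5*4/5) = [13/25, 14/25)
  'b': [2/5 + 1/5*4/5, 2/5 + 1/5*1/1) = [14/25, 3/5) <- contains code 147/250
  emit 'b', narrow to [14/25, 3/5)
Step 3: interval [14/25, 3/5), width = 3/5 - 14/25 = 1/25
  'e': [14/25 + 1/25*0/1, 14/25 + 1/25*2/5) = [14/25, 72/125)
  'f': [14/25 + 1/25*2/5, 14/25 + 1/25*3/5) = [72/125, 73/125)
  'd': [14/25 + 1/25*3/5, 14/25 + 1/25*4/5) = [73/125, 74/125) <- contains code 147/250
  'b': [14/25 + 1/25*4/5, 14/25 + 1/25*1/1) = [74/125, 3/5)
  emit 'd', narrow to [73/125, 74/125)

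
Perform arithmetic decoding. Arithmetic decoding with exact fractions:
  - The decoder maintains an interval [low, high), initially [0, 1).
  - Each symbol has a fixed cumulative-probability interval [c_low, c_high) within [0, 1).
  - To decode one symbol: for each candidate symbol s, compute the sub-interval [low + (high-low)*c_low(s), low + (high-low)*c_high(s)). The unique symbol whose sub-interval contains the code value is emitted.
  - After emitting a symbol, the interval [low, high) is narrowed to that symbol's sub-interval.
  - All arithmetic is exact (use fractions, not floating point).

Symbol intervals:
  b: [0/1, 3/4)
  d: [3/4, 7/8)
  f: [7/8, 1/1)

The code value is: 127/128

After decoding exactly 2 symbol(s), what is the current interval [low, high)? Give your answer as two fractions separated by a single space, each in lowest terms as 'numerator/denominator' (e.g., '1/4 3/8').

Step 1: interval [0/1, 1/1), width = 1/1 - 0/1 = 1/1
  'b': [0/1 + 1/1*0/1, 0/1 + 1/1*3/4) = [0/1, 3/4)
  'd': [0/1 + 1/1*3/4, 0/1 + 1/1*7/8) = [3/4, 7/8)
  'f': [0/1 + 1/1*7/8, 0/1 + 1/1*1/1) = [7/8, 1/1) <- contains code 127/128
  emit 'f', narrow to [7/8, 1/1)
Step 2: interval [7/8, 1/1), width = 1/1 - 7/8 = 1/8
  'b': [7/8 + 1/8*0/1, 7/8 + 1/8*3/4) = [7/8, 31/32)
  'd': [7/8 + 1/8*3/4, 7/8 + 1/8*7/8) = [31/32, 63/64)
  'f': [7/8 + 1/8*7/8, 7/8 + 1/8*1/1) = [63/64, 1/1) <- contains code 127/128
  emit 'f', narrow to [63/64, 1/1)

Answer: 63/64 1/1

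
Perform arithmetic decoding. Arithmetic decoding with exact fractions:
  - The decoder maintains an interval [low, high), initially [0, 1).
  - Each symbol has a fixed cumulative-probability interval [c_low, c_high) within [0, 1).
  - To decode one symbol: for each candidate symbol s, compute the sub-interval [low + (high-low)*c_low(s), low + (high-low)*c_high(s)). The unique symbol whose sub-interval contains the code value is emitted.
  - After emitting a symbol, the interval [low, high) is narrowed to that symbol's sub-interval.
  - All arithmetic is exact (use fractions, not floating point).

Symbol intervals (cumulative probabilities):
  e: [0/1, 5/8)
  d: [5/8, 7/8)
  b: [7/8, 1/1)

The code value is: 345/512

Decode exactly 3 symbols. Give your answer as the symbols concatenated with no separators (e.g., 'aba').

Step 1: interval [0/1, 1/1), width = 1/1 - 0/1 = 1/1
  'e': [0/1 + 1/1*0/1, 0/1 + 1/1*5/8) = [0/1, 5/8)
  'd': [0/1 + 1/1*5/8, 0/1 + 1/1*7/8) = [5/8, 7/8) <- contains code 345/512
  'b': [0/1 + 1/1*7/8, 0/1 + 1/1*1/1) = [7/8, 1/1)
  emit 'd', narrow to [5/8, 7/8)
Step 2: interval [5/8, 7/8), width = 7/8 - 5/8 = 1/4
  'e': [5/8 + 1/4*0/1, 5/8 + 1/4*5/8) = [5/8, 25/32) <- contains code 345/512
  'd': [5/8 + 1/4*5/8, 5/8 + 1/4*7/8) = [25/32, 27/32)
  'b': [5/8 + 1/4*7/8, 5/8 + 1/4*1/1) = [27/32, 7/8)
  emit 'e', narrow to [5/8, 25/32)
Step 3: interval [5/8, 25/32), width = 25/32 - 5/8 = 5/32
  'e': [5/8 + 5/32*0/1, 5/8 + 5/32*5/8) = [5/8, 185/256) <- contains code 345/512
  'd': [5/8 + 5/32*5/8, 5/8 + 5/32*7/8) = [185/256, 195/256)
  'b': [5/8 + 5/32*7/8, 5/8 + 5/32*1/1) = [195/256, 25/32)
  emit 'e', narrow to [5/8, 185/256)

Answer: dee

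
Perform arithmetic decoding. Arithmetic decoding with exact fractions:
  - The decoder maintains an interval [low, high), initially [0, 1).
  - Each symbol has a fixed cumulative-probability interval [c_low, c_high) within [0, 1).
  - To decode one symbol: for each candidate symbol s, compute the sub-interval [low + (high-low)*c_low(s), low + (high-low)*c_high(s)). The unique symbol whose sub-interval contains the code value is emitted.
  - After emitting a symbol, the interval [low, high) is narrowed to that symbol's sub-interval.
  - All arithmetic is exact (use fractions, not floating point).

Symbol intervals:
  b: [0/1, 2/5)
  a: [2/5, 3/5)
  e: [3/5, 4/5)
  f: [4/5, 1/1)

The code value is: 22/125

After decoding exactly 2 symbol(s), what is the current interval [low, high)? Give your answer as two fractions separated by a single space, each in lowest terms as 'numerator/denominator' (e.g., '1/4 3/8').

Answer: 4/25 6/25

Derivation:
Step 1: interval [0/1, 1/1), width = 1/1 - 0/1 = 1/1
  'b': [0/1 + 1/1*0/1, 0/1 + 1/1*2/5) = [0/1, 2/5) <- contains code 22/125
  'a': [0/1 + 1/1*2/5, 0/1 + 1/1*3/5) = [2/5, 3/5)
  'e': [0/1 + 1/1*3/5, 0/1 + 1/1*4/5) = [3/5, 4/5)
  'f': [0/1 + 1/1*4/5, 0/1 + 1/1*1/1) = [4/5, 1/1)
  emit 'b', narrow to [0/1, 2/5)
Step 2: interval [0/1, 2/5), width = 2/5 - 0/1 = 2/5
  'b': [0/1 + 2/5*0/1, 0/1 + 2/5*2/5) = [0/1, 4/25)
  'a': [0/1 + 2/5*2/5, 0/1 + 2/5*3/5) = [4/25, 6/25) <- contains code 22/125
  'e': [0/1 + 2/5*3/5, 0/1 + 2/5*4/5) = [6/25, 8/25)
  'f': [0/1 + 2/5*4/5, 0/1 + 2/5*1/1) = [8/25, 2/5)
  emit 'a', narrow to [4/25, 6/25)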